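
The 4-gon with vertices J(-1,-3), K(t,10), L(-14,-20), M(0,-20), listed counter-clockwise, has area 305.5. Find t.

The doubled signed area Σ (x_i y_{i+1} − x_{i+1} y_i) is linear in t.
With t=0 it equals 390; the coefficient of t is -17 (from the two edges through K).
So -17·t + 390 = 2·305.5 = 611 ⇒ t = -13.

-13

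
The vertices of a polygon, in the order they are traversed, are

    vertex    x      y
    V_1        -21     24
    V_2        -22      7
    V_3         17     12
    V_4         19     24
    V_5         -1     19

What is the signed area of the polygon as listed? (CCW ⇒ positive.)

Apply the shoelace formula: 2A = Σ (x_i·y_{i+1} − x_{i+1}·y_i), indices taken mod 5.
Cross-terms: 381, -383, 180, 385, 375  ⇒  Σ = 938
Signed area = Σ/2 = 469 (positive ⇒ counter-clockwise traversal).

469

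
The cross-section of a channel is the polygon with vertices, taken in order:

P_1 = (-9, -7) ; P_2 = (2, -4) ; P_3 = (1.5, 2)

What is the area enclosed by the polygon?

Σ = (50) + (10) + (7.5) = 67.5
Area = |Σ|/2 = 33.75.

33.75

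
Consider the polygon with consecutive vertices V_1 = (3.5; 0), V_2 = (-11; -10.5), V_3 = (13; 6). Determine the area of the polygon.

Apply the shoelace formula: 2A = Σ (x_i·y_{i+1} − x_{i+1}·y_i), indices taken mod 3.
Σ = (-36.75) + (70.5) + (-21) = 12.75
Area = |Σ|/2 = 6.375.

6.375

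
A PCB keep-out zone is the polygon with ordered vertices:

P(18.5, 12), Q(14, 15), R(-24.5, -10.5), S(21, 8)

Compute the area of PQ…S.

Σ = (109.5) + (220.5) + (24.5) + (104) = 458.5
Area = |Σ|/2 = 229.25.

229.25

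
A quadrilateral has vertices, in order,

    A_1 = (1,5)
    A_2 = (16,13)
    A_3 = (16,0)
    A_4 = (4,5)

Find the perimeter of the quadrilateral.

46

|A_1A_2| = √((15)² + (8)²) = √289 = 17
|A_2A_3| = √((0)² + (-13)²) = √169 = 13
|A_3A_4| = √((-12)² + (5)²) = √169 = 13
|A_4A_1| = √((-3)² + (0)²) = √9 = 3
Perimeter = 17 + 13 + 13 + 3 = 46.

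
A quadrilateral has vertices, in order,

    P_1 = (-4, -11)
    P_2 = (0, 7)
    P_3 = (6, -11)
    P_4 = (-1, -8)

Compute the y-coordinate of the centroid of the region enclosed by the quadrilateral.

-4

Apply the shoelace (surveyor's) formula. First the cross-terms c_i = x_i·y_{i+1} − x_{i+1}·y_i:
  -28, -42, -59, -21  ⇒  2A = -150, A = -75.
Then Σ (y_i + y_{i+1})·c_i = 1800, so ȳ = 1800 / (6·(-75)) = -4.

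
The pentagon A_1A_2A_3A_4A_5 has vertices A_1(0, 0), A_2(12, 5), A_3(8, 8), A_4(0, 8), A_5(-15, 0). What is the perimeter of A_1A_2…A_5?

|A_1A_2| = √((12)² + (5)²) = √169 = 13
|A_2A_3| = √((-4)² + (3)²) = √25 = 5
|A_3A_4| = √((-8)² + (0)²) = √64 = 8
|A_4A_5| = √((-15)² + (-8)²) = √289 = 17
|A_5A_1| = √((15)² + (0)²) = √225 = 15
Perimeter = 13 + 5 + 8 + 17 + 15 = 58.

58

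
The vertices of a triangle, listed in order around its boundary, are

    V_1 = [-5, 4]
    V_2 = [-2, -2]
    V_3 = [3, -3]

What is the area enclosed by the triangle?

Cross-terms: 18, 12, -3  ⇒  Σ = 27
Area = |Σ|/2 = 13.5.

13.5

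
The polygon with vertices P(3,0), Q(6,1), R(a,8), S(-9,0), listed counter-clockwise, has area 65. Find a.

Write out the shoelace sum; only the two edges meeting at R involve a:
2·Area = [(6·8 − a·1) + (a·0 − (-9)·8)] + 3
       = -1·a + 123 = 130
⇒ a = -7.

-7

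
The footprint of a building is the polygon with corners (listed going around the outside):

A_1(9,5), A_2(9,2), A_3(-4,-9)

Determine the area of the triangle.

19.5

Apply the shoelace (surveyor's) formula: 2A = Σ (x_i·y_{i+1} − x_{i+1}·y_i), indices taken mod 3.
Cross-terms: -27, -73, 61  ⇒  Σ = -39
Area = |Σ|/2 = 19.5.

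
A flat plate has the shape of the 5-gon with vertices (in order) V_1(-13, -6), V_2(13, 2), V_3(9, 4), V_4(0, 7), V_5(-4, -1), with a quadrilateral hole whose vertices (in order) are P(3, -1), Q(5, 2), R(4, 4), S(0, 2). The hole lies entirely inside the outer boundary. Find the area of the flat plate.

81.5

Outer boundary:
Apply Gauss's area formula: 2A = Σ (x_i·y_{i+1} − x_{i+1}·y_i), indices taken mod 5.
Σ = (52) + (34) + (63) + (28) + (11) = 188
Area = |Σ|/2 = 94.
Hole:
Σ = (11) + (12) + (8) + (-6) = 25
Area = |Σ|/2 = 12.5.
Net area = 94 − 12.5 = 81.5.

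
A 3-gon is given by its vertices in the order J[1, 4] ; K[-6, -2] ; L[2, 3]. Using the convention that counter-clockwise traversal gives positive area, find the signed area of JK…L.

Apply the surveyor's formula: 2A = Σ (x_i·y_{i+1} − x_{i+1}·y_i), indices taken mod 3.
Cross-terms: 22, -14, 5  ⇒  Σ = 13
Signed area = Σ/2 = 6.5 (positive ⇒ counter-clockwise traversal).

6.5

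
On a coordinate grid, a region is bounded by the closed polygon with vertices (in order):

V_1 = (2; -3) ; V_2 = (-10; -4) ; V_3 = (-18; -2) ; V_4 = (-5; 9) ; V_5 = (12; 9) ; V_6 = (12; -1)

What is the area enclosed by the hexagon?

284.5

Apply the surveyor's formula: 2A = Σ (x_i·y_{i+1} − x_{i+1}·y_i), indices taken mod 6.
Cross-terms: -38, -52, -172, -153, -120, -34  ⇒  Σ = -569
Area = |Σ|/2 = 284.5.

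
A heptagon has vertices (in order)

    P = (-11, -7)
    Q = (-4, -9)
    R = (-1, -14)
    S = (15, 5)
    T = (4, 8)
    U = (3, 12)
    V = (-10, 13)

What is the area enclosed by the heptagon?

409.5

Cross-terms: 71, 47, 205, 100, 24, 159, 213  ⇒  Σ = 819
Area = |Σ|/2 = 409.5.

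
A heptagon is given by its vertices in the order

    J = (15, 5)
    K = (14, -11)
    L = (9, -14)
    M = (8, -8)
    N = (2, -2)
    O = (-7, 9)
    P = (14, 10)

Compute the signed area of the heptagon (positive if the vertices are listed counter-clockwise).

Apply the shoelace formula: 2A = Σ (x_i·y_{i+1} − x_{i+1}·y_i), indices taken mod 7.
Σ = (-235) + (-97) + (40) + (0) + (4) + (-196) + (-80) = -564
Signed area = Σ/2 = -282 (negative ⇒ clockwise traversal).

-282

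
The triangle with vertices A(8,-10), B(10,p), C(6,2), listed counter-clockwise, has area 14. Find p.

-8

Write out the shoelace sum; only the two edges meeting at B involve p:
2·Area = [(8·p − 10·(-10)) + (10·2 − 6·p)] + -76
       = 2·p + 44 = 28
⇒ p = -8.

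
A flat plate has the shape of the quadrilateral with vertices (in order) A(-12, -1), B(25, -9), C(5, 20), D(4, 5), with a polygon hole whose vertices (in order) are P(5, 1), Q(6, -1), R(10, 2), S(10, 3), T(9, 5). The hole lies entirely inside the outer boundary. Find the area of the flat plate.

325.5

Outer boundary:
Apply the surveyor's formula: 2A = Σ (x_i·y_{i+1} − x_{i+1}·y_i), indices taken mod 4.
Σ = (133) + (545) + (-55) + (56) = 679
Area = |Σ|/2 = 339.5.
Hole:
Apply the shoelace (surveyor's) formula: 2A = Σ (x_i·y_{i+1} − x_{i+1}·y_i), indices taken mod 5.
Σ = (-11) + (22) + (10) + (23) + (-16) = 28
Area = |Σ|/2 = 14.
Net area = 339.5 − 14 = 325.5.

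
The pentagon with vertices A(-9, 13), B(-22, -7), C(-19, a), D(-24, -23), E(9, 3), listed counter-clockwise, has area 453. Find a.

Write out the shoelace sum; only the two edges meeting at C involve a:
2·Area = [((-22)·a − (-19)·(-7)) + ((-19)·(-23) − (-24)·a)] + 628
       = 2·a + 932 = 906
⇒ a = -13.

-13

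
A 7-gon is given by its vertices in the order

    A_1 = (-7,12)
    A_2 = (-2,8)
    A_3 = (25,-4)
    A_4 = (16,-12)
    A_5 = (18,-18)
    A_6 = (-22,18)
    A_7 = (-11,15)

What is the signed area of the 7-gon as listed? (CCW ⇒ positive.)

-381.5

Cross-terms: -32, -192, -236, -72, -72, -132, -27  ⇒  Σ = -763
Signed area = Σ/2 = -381.5 (negative ⇒ clockwise traversal).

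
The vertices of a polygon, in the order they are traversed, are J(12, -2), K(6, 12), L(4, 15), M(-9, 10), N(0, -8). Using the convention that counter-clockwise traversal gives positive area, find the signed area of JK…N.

270.5

Σ = (156) + (42) + (175) + (72) + (96) = 541
Signed area = Σ/2 = 270.5 (positive ⇒ counter-clockwise traversal).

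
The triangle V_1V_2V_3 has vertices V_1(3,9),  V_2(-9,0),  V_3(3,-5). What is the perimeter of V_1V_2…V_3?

42

|V_1V_2| = √((-12)² + (-9)²) = √225 = 15
|V_2V_3| = √((12)² + (-5)²) = √169 = 13
|V_3V_1| = √((0)² + (14)²) = √196 = 14
Perimeter = 15 + 13 + 14 = 42.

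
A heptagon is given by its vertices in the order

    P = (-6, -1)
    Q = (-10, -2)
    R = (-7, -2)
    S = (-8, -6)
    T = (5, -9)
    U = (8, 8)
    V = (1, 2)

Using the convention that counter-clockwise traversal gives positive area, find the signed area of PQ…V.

133.5

Σ = (2) + (6) + (26) + (102) + (112) + (8) + (11) = 267
Signed area = Σ/2 = 133.5 (positive ⇒ counter-clockwise traversal).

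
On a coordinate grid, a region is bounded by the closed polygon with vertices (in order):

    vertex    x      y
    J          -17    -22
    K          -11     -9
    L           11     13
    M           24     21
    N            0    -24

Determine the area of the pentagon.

Apply the surveyor's formula: 2A = Σ (x_i·y_{i+1} − x_{i+1}·y_i), indices taken mod 5.
J→K: (-17)(-9) − (-11)(-22) = -89
K→L: (-11)(13) − (11)(-9) = -44
L→M: (11)(21) − (24)(13) = -81
M→N: (24)(-24) − (0)(21) = -576
N→J: (0)(-22) − (-17)(-24) = -408
Σ = -1198
Area = |Σ|/2 = 599.

599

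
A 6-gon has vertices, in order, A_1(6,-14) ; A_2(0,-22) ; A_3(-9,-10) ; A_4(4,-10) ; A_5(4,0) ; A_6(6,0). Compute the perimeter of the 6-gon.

|A_1A_2| = √((-6)² + (-8)²) = √100 = 10
|A_2A_3| = √((-9)² + (12)²) = √225 = 15
|A_3A_4| = √((13)² + (0)²) = √169 = 13
|A_4A_5| = √((0)² + (10)²) = √100 = 10
|A_5A_6| = √((2)² + (0)²) = √4 = 2
|A_6A_1| = √((0)² + (-14)²) = √196 = 14
Perimeter = 10 + 15 + 13 + 10 + 2 + 14 = 64.

64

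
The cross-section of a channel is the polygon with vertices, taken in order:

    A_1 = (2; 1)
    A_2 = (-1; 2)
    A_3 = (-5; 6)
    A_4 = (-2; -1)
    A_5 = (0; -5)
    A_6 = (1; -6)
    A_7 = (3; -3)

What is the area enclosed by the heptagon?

Apply the surveyor's formula: 2A = Σ (x_i·y_{i+1} − x_{i+1}·y_i), indices taken mod 7.
Σ = (5) + (4) + (17) + (10) + (5) + (15) + (9) = 65
Area = |Σ|/2 = 32.5.

32.5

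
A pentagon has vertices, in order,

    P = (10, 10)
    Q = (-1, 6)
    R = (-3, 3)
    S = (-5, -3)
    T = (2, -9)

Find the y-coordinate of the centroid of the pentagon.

251/270

Apply Gauss's area formula. First the cross-terms c_i = x_i·y_{i+1} − x_{i+1}·y_i:
  70, 15, 24, 51, 110  ⇒  2A = 270, A = 135.
Then Σ (y_i + y_{i+1})·c_i = 753, so ȳ = 753 / (6·135) = 251/270.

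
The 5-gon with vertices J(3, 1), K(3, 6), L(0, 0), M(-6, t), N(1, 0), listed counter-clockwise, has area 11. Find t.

-6

Write out the shoelace sum; only the two edges meeting at M involve t:
2·Area = [(0·t − (-6)·0) + ((-6)·0 − 1·t)] + 16
       = -1·t + 16 = 22
⇒ t = -6.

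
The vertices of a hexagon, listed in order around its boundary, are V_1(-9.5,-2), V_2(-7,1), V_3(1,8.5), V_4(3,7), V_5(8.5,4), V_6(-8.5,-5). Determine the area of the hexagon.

Apply Gauss's area formula: 2A = Σ (x_i·y_{i+1} − x_{i+1}·y_i), indices taken mod 6.
Σ = (-23.5) + (-60.5) + (-18.5) + (-47.5) + (-8.5) + (-30.5) = -189
Area = |Σ|/2 = 94.5.

94.5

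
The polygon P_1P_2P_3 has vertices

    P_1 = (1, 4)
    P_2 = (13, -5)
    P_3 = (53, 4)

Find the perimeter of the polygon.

108

|P_1P_2| = √((12)² + (-9)²) = √225 = 15
|P_2P_3| = √((40)² + (9)²) = √1681 = 41
|P_3P_1| = √((-52)² + (0)²) = √2704 = 52
Perimeter = 15 + 41 + 52 = 108.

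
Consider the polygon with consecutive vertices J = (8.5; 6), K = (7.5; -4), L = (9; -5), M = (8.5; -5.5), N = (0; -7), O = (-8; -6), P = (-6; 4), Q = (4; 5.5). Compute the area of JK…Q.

171.375

Apply Gauss's area formula: 2A = Σ (x_i·y_{i+1} − x_{i+1}·y_i), indices taken mod 8.
Σ = (-79) + (-1.5) + (-7) + (-59.5) + (-56) + (-68) + (-49) + (-22.75) = -342.75
Area = |Σ|/2 = 171.375.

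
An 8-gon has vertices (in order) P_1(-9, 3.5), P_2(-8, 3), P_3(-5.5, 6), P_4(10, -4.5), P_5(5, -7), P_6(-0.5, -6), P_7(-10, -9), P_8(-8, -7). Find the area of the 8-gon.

Apply the surveyor's formula: 2A = Σ (x_i·y_{i+1} − x_{i+1}·y_i), indices taken mod 8.
Cross-terms: 1, -31.5, -35.25, -47.5, -33.5, -55.5, -2, -91  ⇒  Σ = -295.25
Area = |Σ|/2 = 147.625.

147.625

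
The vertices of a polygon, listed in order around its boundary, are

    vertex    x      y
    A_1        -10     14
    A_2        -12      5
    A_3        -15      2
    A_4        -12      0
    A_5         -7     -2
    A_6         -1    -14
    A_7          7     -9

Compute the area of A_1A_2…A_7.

214

Apply the shoelace (surveyor's) formula: 2A = Σ (x_i·y_{i+1} − x_{i+1}·y_i), indices taken mod 7.
Σ = (118) + (51) + (24) + (24) + (96) + (107) + (8) = 428
Area = |Σ|/2 = 214.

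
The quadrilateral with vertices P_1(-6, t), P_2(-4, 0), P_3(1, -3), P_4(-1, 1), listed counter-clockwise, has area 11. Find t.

The doubled signed area Σ (x_i y_{i+1} − x_{i+1} y_i) is linear in t.
With t=0 it equals 16; the coefficient of t is 3 (from the two edges through P_1).
So 3·t + 16 = 2·11 = 22 ⇒ t = 2.

2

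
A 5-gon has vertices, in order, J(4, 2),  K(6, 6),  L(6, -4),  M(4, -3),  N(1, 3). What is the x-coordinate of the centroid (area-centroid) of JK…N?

Apply the surveyor's formula. First the cross-terms c_i = x_i·y_{i+1} − x_{i+1}·y_i:
  12, -60, -2, 15, -10  ⇒  2A = -45, A = -22.5.
Then Σ (x_i + x_{i+1})·c_i = -595, so x̄ = -595 / (6·(-22.5)) = 119/27.

119/27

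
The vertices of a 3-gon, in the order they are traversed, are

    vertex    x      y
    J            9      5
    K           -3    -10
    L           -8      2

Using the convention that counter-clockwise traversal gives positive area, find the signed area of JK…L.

Apply the shoelace formula: 2A = Σ (x_i·y_{i+1} − x_{i+1}·y_i), indices taken mod 3.
Σ = (-75) + (-86) + (-58) = -219
Signed area = Σ/2 = -109.5 (negative ⇒ clockwise traversal).

-109.5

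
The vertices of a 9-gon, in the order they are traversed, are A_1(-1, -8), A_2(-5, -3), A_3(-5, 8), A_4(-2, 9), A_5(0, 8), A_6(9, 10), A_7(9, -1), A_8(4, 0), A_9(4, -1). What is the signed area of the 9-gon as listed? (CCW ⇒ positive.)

-170.5

Apply the shoelace formula: 2A = Σ (x_i·y_{i+1} − x_{i+1}·y_i), indices taken mod 9.
Cross-terms: -37, -55, -29, -16, -72, -99, 4, -4, -33  ⇒  Σ = -341
Signed area = Σ/2 = -170.5 (negative ⇒ clockwise traversal).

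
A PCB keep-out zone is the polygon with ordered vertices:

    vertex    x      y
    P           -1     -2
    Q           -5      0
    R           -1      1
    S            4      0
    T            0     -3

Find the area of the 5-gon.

Apply the surveyor's formula: 2A = Σ (x_i·y_{i+1} − x_{i+1}·y_i), indices taken mod 5.
Σ = (-10) + (-5) + (-4) + (-12) + (-3) = -34
Area = |Σ|/2 = 17.

17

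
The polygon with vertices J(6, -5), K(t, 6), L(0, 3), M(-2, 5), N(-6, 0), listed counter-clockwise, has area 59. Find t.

The doubled signed area Σ (x_i y_{i+1} − x_{i+1} y_i) is linear in t.
With t=0 it equals 102; the coefficient of t is 8 (from the two edges through K).
So 8·t + 102 = 2·59 = 118 ⇒ t = 2.

2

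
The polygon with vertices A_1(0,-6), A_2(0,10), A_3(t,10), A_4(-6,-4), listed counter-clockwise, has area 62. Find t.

-2

Write out the shoelace sum; only the two edges meeting at A_3 involve t:
2·Area = [(0·10 − t·10) + (t·(-4) − (-6)·10)] + 36
       = -14·t + 96 = 124
⇒ t = -2.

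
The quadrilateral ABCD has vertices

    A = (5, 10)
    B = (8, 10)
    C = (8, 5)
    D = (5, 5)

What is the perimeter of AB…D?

16

|AB| = √((3)² + (0)²) = √9 = 3
|BC| = √((0)² + (-5)²) = √25 = 5
|CD| = √((-3)² + (0)²) = √9 = 3
|DA| = √((0)² + (5)²) = √25 = 5
Perimeter = 3 + 5 + 3 + 5 = 16.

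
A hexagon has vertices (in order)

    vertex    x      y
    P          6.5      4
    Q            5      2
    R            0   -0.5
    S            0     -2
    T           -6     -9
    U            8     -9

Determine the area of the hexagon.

97.5

Apply the shoelace (surveyor's) formula: 2A = Σ (x_i·y_{i+1} − x_{i+1}·y_i), indices taken mod 6.
Σ = (-7) + (-2.5) + (0) + (-12) + (126) + (90.5) = 195
Area = |Σ|/2 = 97.5.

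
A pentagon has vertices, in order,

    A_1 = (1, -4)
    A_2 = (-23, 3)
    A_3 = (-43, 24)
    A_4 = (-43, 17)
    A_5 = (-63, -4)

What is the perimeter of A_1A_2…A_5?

154

|A_1A_2| = √((-24)² + (7)²) = √625 = 25
|A_2A_3| = √((-20)² + (21)²) = √841 = 29
|A_3A_4| = √((0)² + (-7)²) = √49 = 7
|A_4A_5| = √((-20)² + (-21)²) = √841 = 29
|A_5A_1| = √((64)² + (0)²) = √4096 = 64
Perimeter = 25 + 29 + 7 + 29 + 64 = 154.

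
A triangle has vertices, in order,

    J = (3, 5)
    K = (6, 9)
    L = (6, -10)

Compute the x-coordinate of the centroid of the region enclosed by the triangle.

5

Apply the shoelace formula. First the cross-terms c_i = x_i·y_{i+1} − x_{i+1}·y_i:
  -3, -114, 60  ⇒  2A = -57, A = -28.5.
Then Σ (x_i + x_{i+1})·c_i = -855, so x̄ = -855 / (6·(-28.5)) = 5.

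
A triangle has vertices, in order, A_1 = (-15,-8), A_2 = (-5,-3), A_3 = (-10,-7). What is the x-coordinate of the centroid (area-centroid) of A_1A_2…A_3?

Apply the surveyor's formula. First the cross-terms c_i = x_i·y_{i+1} − x_{i+1}·y_i:
  5, 5, -25  ⇒  2A = -15, A = -7.5.
Then Σ (x_i + x_{i+1})·c_i = 450, so x̄ = 450 / (6·(-7.5)) = -10.

-10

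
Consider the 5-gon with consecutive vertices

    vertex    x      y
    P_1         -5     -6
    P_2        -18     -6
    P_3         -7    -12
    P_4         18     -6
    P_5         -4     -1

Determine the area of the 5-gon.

165.5

P_1→P_2: (-5)(-6) − (-18)(-6) = -78
P_2→P_3: (-18)(-12) − (-7)(-6) = 174
P_3→P_4: (-7)(-6) − (18)(-12) = 258
P_4→P_5: (18)(-1) − (-4)(-6) = -42
P_5→P_1: (-4)(-6) − (-5)(-1) = 19
Σ = 331
Area = |Σ|/2 = 165.5.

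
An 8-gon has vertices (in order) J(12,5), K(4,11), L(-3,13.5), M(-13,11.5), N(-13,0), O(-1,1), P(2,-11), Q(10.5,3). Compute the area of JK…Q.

Apply Gauss's area formula: 2A = Σ (x_i·y_{i+1} − x_{i+1}·y_i), indices taken mod 8.
Cross-terms: 112, 87, 141, 149.5, -13, 9, 121.5, 16.5  ⇒  Σ = 623.5
Area = |Σ|/2 = 311.75.

311.75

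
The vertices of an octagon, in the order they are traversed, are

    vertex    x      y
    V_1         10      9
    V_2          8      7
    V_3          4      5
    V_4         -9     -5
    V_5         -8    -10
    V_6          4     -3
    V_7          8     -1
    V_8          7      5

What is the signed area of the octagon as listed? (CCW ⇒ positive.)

114.5

Apply the surveyor's formula: 2A = Σ (x_i·y_{i+1} − x_{i+1}·y_i), indices taken mod 8.
Σ = (-2) + (12) + (25) + (50) + (64) + (20) + (47) + (13) = 229
Signed area = Σ/2 = 114.5 (positive ⇒ counter-clockwise traversal).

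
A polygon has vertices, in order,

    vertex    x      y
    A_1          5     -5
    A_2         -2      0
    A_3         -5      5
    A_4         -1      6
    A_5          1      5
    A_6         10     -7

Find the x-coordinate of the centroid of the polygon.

Apply the shoelace (surveyor's) formula. First the cross-terms c_i = x_i·y_{i+1} − x_{i+1}·y_i:
  -10, -10, -25, -11, -57, -15  ⇒  2A = -128, A = -64.
Then Σ (x_i + x_{i+1})·c_i = -662, so x̄ = -662 / (6·(-64)) = 331/192.

331/192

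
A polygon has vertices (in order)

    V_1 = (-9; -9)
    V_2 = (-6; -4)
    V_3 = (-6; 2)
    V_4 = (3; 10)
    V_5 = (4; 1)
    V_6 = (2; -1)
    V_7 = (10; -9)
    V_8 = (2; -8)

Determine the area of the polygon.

161.5

Apply Gauss's area formula: 2A = Σ (x_i·y_{i+1} − x_{i+1}·y_i), indices taken mod 8.
Σ = (-18) + (-36) + (-66) + (-37) + (-6) + (-8) + (-62) + (-90) = -323
Area = |Σ|/2 = 161.5.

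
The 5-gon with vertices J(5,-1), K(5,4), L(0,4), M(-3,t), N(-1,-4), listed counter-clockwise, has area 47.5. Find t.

5

The doubled signed area Σ (x_i y_{i+1} − x_{i+1} y_i) is linear in t.
With t=0 it equals 90; the coefficient of t is 1 (from the two edges through M).
So 1·t + 90 = 2·47.5 = 95 ⇒ t = 5.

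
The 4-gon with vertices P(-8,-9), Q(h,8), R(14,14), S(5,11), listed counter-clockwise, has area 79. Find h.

Write out the shoelace sum; only the two edges meeting at Q involve h:
2·Area = [((-8)·8 − h·(-9)) + (h·14 − 14·8)] + 127
       = 23·h + -49 = 158
⇒ h = 9.

9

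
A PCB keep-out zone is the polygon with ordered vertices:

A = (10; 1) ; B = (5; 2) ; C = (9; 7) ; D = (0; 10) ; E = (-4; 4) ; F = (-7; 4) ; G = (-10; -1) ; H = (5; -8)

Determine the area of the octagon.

195.5

Apply Gauss's area formula: 2A = Σ (x_i·y_{i+1} − x_{i+1}·y_i), indices taken mod 8.
Cross-terms: 15, 17, 90, 40, 12, 47, 85, 85  ⇒  Σ = 391
Area = |Σ|/2 = 195.5.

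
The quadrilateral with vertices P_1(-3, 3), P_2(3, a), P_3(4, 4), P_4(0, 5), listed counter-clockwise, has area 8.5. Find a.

3

The doubled signed area Σ (x_i y_{i+1} − x_{i+1} y_i) is linear in a.
With a=0 it equals 38; the coefficient of a is -7 (from the two edges through P_2).
So -7·a + 38 = 2·8.5 = 17 ⇒ a = 3.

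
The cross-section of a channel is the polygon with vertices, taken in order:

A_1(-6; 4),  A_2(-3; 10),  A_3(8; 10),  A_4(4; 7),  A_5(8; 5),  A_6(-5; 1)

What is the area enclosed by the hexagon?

Cross-terms: -48, -110, 16, -36, 33, -14  ⇒  Σ = -159
Area = |Σ|/2 = 79.5.

79.5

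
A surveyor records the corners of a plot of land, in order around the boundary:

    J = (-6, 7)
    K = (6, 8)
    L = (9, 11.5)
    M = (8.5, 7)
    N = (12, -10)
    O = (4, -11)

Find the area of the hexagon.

Apply the shoelace (surveyor's) formula: 2A = Σ (x_i·y_{i+1} − x_{i+1}·y_i), indices taken mod 6.
Σ = (-90) + (-3) + (-34.75) + (-169) + (-92) + (-38) = -426.75
Area = |Σ|/2 = 213.375.

213.375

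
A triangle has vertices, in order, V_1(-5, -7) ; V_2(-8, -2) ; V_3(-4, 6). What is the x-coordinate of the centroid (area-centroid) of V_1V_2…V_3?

Apply the shoelace formula. First the cross-terms c_i = x_i·y_{i+1} − x_{i+1}·y_i:
  -46, -56, 58  ⇒  2A = -44, A = -22.
Then Σ (x_i + x_{i+1})·c_i = 748, so x̄ = 748 / (6·(-22)) = -17/3.

-17/3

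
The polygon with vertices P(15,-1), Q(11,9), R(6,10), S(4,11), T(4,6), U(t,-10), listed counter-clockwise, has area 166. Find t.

-2

The doubled signed area Σ (x_i y_{i+1} − x_{i+1} y_i) is linear in t.
With t=0 it equals 318; the coefficient of t is -7 (from the two edges through U).
So -7·t + 318 = 2·166 = 332 ⇒ t = -2.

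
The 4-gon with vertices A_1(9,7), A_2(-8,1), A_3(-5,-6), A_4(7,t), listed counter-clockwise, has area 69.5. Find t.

The doubled signed area Σ (x_i y_{i+1} − x_{i+1} y_i) is linear in t.
With t=0 it equals 209; the coefficient of t is -14 (from the two edges through A_4).
So -14·t + 209 = 2·69.5 = 139 ⇒ t = 5.

5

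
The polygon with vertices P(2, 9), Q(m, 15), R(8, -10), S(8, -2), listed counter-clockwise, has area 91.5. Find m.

The doubled signed area Σ (x_i y_{i+1} − x_{i+1} y_i) is linear in m.
With m=0 it equals 50; the coefficient of m is -19 (from the two edges through Q).
So -19·m + 50 = 2·91.5 = 183 ⇒ m = -7.

-7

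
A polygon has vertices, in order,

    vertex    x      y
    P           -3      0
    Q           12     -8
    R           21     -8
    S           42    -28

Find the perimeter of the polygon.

|PQ| = √((15)² + (-8)²) = √289 = 17
|QR| = √((9)² + (0)²) = √81 = 9
|RS| = √((21)² + (-20)²) = √841 = 29
|SP| = √((-45)² + (28)²) = √2809 = 53
Perimeter = 17 + 9 + 29 + 53 = 108.

108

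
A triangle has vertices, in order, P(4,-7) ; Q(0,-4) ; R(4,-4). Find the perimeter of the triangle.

12

|PQ| = √((-4)² + (3)²) = √25 = 5
|QR| = √((4)² + (0)²) = √16 = 4
|RP| = √((0)² + (-3)²) = √9 = 3
Perimeter = 5 + 4 + 3 = 12.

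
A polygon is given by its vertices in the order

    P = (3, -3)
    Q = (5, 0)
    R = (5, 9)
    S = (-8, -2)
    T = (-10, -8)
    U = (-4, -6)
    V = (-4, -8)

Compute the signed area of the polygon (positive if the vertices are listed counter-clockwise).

119

Apply the shoelace formula: 2A = Σ (x_i·y_{i+1} − x_{i+1}·y_i), indices taken mod 7.
Σ = (15) + (45) + (62) + (44) + (28) + (8) + (36) = 238
Signed area = Σ/2 = 119 (positive ⇒ counter-clockwise traversal).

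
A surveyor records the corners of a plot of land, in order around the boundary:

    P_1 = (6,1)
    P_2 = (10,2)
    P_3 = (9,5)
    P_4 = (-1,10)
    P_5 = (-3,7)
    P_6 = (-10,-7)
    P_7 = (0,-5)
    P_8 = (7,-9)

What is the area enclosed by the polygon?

Σ = (2) + (32) + (95) + (23) + (91) + (50) + (35) + (61) = 389
Area = |Σ|/2 = 194.5.

194.5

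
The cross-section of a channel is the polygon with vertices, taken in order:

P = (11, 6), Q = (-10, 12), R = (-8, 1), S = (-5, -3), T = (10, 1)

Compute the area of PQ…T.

Σ = (192) + (86) + (29) + (25) + (49) = 381
Area = |Σ|/2 = 190.5.

190.5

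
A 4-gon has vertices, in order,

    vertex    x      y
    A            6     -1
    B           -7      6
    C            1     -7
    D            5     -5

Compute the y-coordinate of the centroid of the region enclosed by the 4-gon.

Apply the shoelace formula. First the cross-terms c_i = x_i·y_{i+1} − x_{i+1}·y_i:
  29, 43, 30, 25  ⇒  2A = 127, A = 63.5.
Then Σ (y_i + y_{i+1})·c_i = -408, so ȳ = -408 / (6·63.5) = -136/127.

-136/127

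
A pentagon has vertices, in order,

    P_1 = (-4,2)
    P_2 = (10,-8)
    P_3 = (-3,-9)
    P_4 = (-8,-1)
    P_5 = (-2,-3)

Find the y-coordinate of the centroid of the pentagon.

Apply the shoelace formula. First the cross-terms c_i = x_i·y_{i+1} − x_{i+1}·y_i:
  12, -114, -69, 22, -16  ⇒  2A = -165, A = -82.5.
Then Σ (y_i + y_{i+1})·c_i = 2484, so ȳ = 2484 / (6·(-82.5)) = -276/55.

-276/55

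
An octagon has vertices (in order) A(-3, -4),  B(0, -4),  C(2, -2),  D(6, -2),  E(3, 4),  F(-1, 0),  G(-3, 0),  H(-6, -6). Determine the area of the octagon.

43

Apply the shoelace (surveyor's) formula: 2A = Σ (x_i·y_{i+1} − x_{i+1}·y_i), indices taken mod 8.
Cross-terms: 12, 8, 8, 30, 4, 0, 18, 6  ⇒  Σ = 86
Area = |Σ|/2 = 43.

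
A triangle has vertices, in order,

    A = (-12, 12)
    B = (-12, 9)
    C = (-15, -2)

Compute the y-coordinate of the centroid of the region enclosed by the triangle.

Apply the shoelace formula. First the cross-terms c_i = x_i·y_{i+1} − x_{i+1}·y_i:
  36, 159, -204  ⇒  2A = -9, A = -4.5.
Then Σ (y_i + y_{i+1})·c_i = -171, so ȳ = -171 / (6·(-4.5)) = 19/3.

19/3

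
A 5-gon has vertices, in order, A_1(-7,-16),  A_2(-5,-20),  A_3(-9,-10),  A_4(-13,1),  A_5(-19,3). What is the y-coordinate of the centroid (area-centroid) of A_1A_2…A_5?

-4.5625

Apply Gauss's area formula. First the cross-terms c_i = x_i·y_{i+1} − x_{i+1}·y_i:
  60, -130, -139, -20, 325  ⇒  2A = 96, A = 48.
Then Σ (y_i + y_{i+1})·c_i = -1314, so ȳ = -1314 / (6·48) = -4.5625.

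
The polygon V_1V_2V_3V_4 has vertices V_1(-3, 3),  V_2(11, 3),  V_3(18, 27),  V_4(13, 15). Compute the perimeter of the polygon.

72

|V_1V_2| = √((14)² + (0)²) = √196 = 14
|V_2V_3| = √((7)² + (24)²) = √625 = 25
|V_3V_4| = √((-5)² + (-12)²) = √169 = 13
|V_4V_1| = √((-16)² + (-12)²) = √400 = 20
Perimeter = 14 + 25 + 13 + 20 = 72.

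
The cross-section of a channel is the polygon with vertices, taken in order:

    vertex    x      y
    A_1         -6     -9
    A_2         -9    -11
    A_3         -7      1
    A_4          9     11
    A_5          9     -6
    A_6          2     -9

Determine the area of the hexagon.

240.5

Cross-terms: -15, -86, -86, -153, -69, -72  ⇒  Σ = -481
Area = |Σ|/2 = 240.5.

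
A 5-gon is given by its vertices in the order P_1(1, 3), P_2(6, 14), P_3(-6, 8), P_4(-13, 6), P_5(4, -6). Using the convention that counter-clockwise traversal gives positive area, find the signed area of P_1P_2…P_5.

Σ = (-4) + (132) + (68) + (54) + (18) = 268
Signed area = Σ/2 = 134 (positive ⇒ counter-clockwise traversal).

134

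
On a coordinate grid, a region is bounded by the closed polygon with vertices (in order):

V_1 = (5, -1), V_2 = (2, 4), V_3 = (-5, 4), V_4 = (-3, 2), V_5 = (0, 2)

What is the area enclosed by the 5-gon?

18

Apply Gauss's area formula: 2A = Σ (x_i·y_{i+1} − x_{i+1}·y_i), indices taken mod 5.
Σ = (22) + (28) + (2) + (-6) + (-10) = 36
Area = |Σ|/2 = 18.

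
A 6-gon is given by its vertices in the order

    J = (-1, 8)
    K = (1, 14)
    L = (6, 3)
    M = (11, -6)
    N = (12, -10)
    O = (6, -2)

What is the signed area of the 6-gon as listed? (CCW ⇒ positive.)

Cross-terms: -22, -81, -69, -38, 36, 46  ⇒  Σ = -128
Signed area = Σ/2 = -64 (negative ⇒ clockwise traversal).

-64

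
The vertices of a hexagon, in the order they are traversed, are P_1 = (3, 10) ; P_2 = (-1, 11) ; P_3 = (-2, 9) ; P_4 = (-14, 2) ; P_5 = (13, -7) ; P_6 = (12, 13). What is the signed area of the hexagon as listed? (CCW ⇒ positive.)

Apply the shoelace formula: 2A = Σ (x_i·y_{i+1} − x_{i+1}·y_i), indices taken mod 6.
P_1→P_2: (3)(11) − (-1)(10) = 43
P_2→P_3: (-1)(9) − (-2)(11) = 13
P_3→P_4: (-2)(2) − (-14)(9) = 122
P_4→P_5: (-14)(-7) − (13)(2) = 72
P_5→P_6: (13)(13) − (12)(-7) = 253
P_6→P_1: (12)(10) − (3)(13) = 81
Σ = 584
Signed area = Σ/2 = 292 (positive ⇒ counter-clockwise traversal).

292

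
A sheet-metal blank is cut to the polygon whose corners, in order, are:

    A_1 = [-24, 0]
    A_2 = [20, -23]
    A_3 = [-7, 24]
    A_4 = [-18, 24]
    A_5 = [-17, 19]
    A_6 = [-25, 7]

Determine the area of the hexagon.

Apply the surveyor's formula: 2A = Σ (x_i·y_{i+1} − x_{i+1}·y_i), indices taken mod 6.
Cross-terms: 552, 319, 264, 66, 356, 168  ⇒  Σ = 1725
Area = |Σ|/2 = 862.5.

862.5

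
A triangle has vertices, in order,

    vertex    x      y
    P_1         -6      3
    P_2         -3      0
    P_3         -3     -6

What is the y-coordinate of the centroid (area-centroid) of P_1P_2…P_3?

-1

Apply the shoelace (surveyor's) formula. First the cross-terms c_i = x_i·y_{i+1} − x_{i+1}·y_i:
  9, 18, -45  ⇒  2A = -18, A = -9.
Then Σ (y_i + y_{i+1})·c_i = 54, so ȳ = 54 / (6·(-9)) = -1.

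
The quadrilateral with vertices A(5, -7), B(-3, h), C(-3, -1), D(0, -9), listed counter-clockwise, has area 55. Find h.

7

The doubled signed area Σ (x_i y_{i+1} − x_{i+1} y_i) is linear in h.
With h=0 it equals 54; the coefficient of h is 8 (from the two edges through B).
So 8·h + 54 = 2·55 = 110 ⇒ h = 7.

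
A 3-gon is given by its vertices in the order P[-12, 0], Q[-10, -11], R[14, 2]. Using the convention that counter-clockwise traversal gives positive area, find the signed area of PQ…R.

145

Apply the shoelace formula: 2A = Σ (x_i·y_{i+1} − x_{i+1}·y_i), indices taken mod 3.
Cross-terms: 132, 134, 24  ⇒  Σ = 290
Signed area = Σ/2 = 145 (positive ⇒ counter-clockwise traversal).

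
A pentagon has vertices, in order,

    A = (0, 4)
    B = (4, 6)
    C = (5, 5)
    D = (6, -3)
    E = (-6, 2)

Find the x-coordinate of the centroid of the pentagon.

5/3

Apply the shoelace formula. First the cross-terms c_i = x_i·y_{i+1} − x_{i+1}·y_i:
  -16, -10, -45, -6, -24  ⇒  2A = -101, A = -50.5.
Then Σ (x_i + x_{i+1})·c_i = -505, so x̄ = -505 / (6·(-50.5)) = 5/3.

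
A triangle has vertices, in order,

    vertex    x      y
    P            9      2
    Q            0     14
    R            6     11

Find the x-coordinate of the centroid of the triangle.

5

Apply the shoelace (surveyor's) formula. First the cross-terms c_i = x_i·y_{i+1} − x_{i+1}·y_i:
  126, -84, -87  ⇒  2A = -45, A = -22.5.
Then Σ (x_i + x_{i+1})·c_i = -675, so x̄ = -675 / (6·(-22.5)) = 5.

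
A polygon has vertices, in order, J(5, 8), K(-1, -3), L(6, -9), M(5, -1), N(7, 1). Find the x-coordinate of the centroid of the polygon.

Apply the surveyor's formula. First the cross-terms c_i = x_i·y_{i+1} − x_{i+1}·y_i:
  -7, 27, 39, 12, 51  ⇒  2A = 122, A = 61.
Then Σ (x_i + x_{i+1})·c_i = 1292, so x̄ = 1292 / (6·61) = 646/183.

646/183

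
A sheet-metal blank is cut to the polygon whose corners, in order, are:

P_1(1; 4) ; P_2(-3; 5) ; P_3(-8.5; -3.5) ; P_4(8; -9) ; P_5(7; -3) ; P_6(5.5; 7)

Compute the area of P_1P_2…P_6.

Σ = (17) + (53) + (104.5) + (39) + (65.5) + (15) = 294
Area = |Σ|/2 = 147.

147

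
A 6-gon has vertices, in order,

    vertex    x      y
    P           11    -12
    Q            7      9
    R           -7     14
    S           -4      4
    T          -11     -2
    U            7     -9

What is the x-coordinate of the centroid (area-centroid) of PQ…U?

Apply the surveyor's formula. First the cross-terms c_i = x_i·y_{i+1} − x_{i+1}·y_i:
  183, 161, 28, 52, 113, 15  ⇒  2A = 552, A = 276.
Then Σ (x_i + x_{i+1})·c_i = 2024, so x̄ = 2024 / (6·276) = 11/9.

11/9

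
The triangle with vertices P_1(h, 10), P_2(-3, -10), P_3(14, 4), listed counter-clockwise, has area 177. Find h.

Write out the shoelace sum; only the two edges meeting at P_1 involve h:
2·Area = [(14·10 − h·4) + (h·(-10) − (-3)·10)] + 128
       = -14·h + 298 = 354
⇒ h = -4.

-4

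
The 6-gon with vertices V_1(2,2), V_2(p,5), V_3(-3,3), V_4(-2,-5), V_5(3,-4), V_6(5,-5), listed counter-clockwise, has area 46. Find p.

Write out the shoelace sum; only the two edges meeting at V_2 involve p:
2·Area = [(2·5 − p·2) + (p·3 − (-3)·5)] + 69
       = 1·p + 94 = 92
⇒ p = -2.

-2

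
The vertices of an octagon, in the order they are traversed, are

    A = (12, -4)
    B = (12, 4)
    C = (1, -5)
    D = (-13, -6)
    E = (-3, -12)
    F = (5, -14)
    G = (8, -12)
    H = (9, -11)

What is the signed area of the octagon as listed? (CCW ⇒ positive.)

184.5

Apply the shoelace (surveyor's) formula: 2A = Σ (x_i·y_{i+1} − x_{i+1}·y_i), indices taken mod 8.
Cross-terms: 96, -64, -71, 138, 102, 52, 20, 96  ⇒  Σ = 369
Signed area = Σ/2 = 184.5 (positive ⇒ counter-clockwise traversal).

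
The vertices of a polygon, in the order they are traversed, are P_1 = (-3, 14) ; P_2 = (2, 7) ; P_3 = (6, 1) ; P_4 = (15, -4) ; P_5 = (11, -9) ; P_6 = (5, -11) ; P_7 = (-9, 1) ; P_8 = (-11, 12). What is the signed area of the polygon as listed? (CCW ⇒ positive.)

Apply the shoelace formula: 2A = Σ (x_i·y_{i+1} − x_{i+1}·y_i), indices taken mod 8.
Σ = (-49) + (-40) + (-39) + (-91) + (-76) + (-94) + (-97) + (-118) = -604
Signed area = Σ/2 = -302 (negative ⇒ clockwise traversal).

-302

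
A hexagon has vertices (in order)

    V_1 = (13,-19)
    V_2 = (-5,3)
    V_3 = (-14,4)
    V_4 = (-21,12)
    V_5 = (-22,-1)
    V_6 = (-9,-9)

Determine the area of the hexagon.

322

Apply the surveyor's formula: 2A = Σ (x_i·y_{i+1} − x_{i+1}·y_i), indices taken mod 6.
V_1→V_2: (13)(3) − (-5)(-19) = -56
V_2→V_3: (-5)(4) − (-14)(3) = 22
V_3→V_4: (-14)(12) − (-21)(4) = -84
V_4→V_5: (-21)(-1) − (-22)(12) = 285
V_5→V_6: (-22)(-9) − (-9)(-1) = 189
V_6→V_1: (-9)(-19) − (13)(-9) = 288
Σ = 644
Area = |Σ|/2 = 322.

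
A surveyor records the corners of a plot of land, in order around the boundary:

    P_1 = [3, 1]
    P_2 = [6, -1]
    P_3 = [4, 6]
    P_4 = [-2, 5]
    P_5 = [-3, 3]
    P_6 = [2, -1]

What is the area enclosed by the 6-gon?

37

Apply the shoelace (surveyor's) formula: 2A = Σ (x_i·y_{i+1} − x_{i+1}·y_i), indices taken mod 6.
Σ = (-9) + (40) + (32) + (9) + (-3) + (5) = 74
Area = |Σ|/2 = 37.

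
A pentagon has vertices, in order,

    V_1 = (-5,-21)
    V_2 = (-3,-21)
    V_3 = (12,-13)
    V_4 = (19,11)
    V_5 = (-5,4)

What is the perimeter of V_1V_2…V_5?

|V_1V_2| = √((2)² + (0)²) = √4 = 2
|V_2V_3| = √((15)² + (8)²) = √289 = 17
|V_3V_4| = √((7)² + (24)²) = √625 = 25
|V_4V_5| = √((-24)² + (-7)²) = √625 = 25
|V_5V_1| = √((0)² + (-25)²) = √625 = 25
Perimeter = 2 + 17 + 25 + 25 + 25 = 94.

94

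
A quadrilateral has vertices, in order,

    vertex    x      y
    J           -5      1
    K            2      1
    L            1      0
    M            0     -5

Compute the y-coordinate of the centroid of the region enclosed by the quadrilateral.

Apply the shoelace formula. First the cross-terms c_i = x_i·y_{i+1} − x_{i+1}·y_i:
  -7, -1, -5, -25  ⇒  2A = -38, A = -19.
Then Σ (y_i + y_{i+1})·c_i = 110, so ȳ = 110 / (6·(-19)) = -55/57.

-55/57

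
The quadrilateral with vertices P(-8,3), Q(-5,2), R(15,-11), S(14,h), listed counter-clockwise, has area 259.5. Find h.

13

The doubled signed area Σ (x_i y_{i+1} − x_{i+1} y_i) is linear in h.
With h=0 it equals 220; the coefficient of h is 23 (from the two edges through S).
So 23·h + 220 = 2·259.5 = 519 ⇒ h = 13.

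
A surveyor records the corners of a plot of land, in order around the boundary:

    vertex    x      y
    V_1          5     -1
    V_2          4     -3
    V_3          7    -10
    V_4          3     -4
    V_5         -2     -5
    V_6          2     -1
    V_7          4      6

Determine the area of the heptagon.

28.5

Apply the surveyor's formula: 2A = Σ (x_i·y_{i+1} − x_{i+1}·y_i), indices taken mod 7.
V_1→V_2: (5)(-3) − (4)(-1) = -11
V_2→V_3: (4)(-10) − (7)(-3) = -19
V_3→V_4: (7)(-4) − (3)(-10) = 2
V_4→V_5: (3)(-5) − (-2)(-4) = -23
V_5→V_6: (-2)(-1) − (2)(-5) = 12
V_6→V_7: (2)(6) − (4)(-1) = 16
V_7→V_1: (4)(-1) − (5)(6) = -34
Σ = -57
Area = |Σ|/2 = 28.5.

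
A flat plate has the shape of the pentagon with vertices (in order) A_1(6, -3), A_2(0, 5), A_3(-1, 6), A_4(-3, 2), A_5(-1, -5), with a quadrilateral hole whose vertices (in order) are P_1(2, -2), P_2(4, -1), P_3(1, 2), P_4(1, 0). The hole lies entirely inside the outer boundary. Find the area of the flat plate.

45

Outer boundary:
Apply Gauss's area formula: 2A = Σ (x_i·y_{i+1} − x_{i+1}·y_i), indices taken mod 5.
A_1→A_2: (6)(5) − (0)(-3) = 30
A_2→A_3: (0)(6) − (-1)(5) = 5
A_3→A_4: (-1)(2) − (-3)(6) = 16
A_4→A_5: (-3)(-5) − (-1)(2) = 17
A_5→A_1: (-1)(-3) − (6)(-5) = 33
Σ = 101
Area = |Σ|/2 = 50.5.
Hole:
Apply the shoelace formula: 2A = Σ (x_i·y_{i+1} − x_{i+1}·y_i), indices taken mod 4.
P_1→P_2: (2)(-1) − (4)(-2) = 6
P_2→P_3: (4)(2) − (1)(-1) = 9
P_3→P_4: (1)(0) − (1)(2) = -2
P_4→P_1: (1)(-2) − (2)(0) = -2
Σ = 11
Area = |Σ|/2 = 5.5.
Net area = 50.5 − 5.5 = 45.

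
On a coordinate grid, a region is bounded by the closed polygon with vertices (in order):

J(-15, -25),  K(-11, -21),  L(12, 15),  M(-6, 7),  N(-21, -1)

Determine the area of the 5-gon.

Apply the surveyor's formula: 2A = Σ (x_i·y_{i+1} − x_{i+1}·y_i), indices taken mod 5.
Σ = (40) + (87) + (174) + (153) + (510) = 964
Area = |Σ|/2 = 482.

482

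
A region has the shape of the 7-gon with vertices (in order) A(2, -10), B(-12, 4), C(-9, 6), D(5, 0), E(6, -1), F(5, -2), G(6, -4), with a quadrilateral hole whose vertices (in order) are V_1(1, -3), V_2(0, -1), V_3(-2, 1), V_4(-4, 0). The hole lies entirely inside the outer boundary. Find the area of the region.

Outer boundary:
Apply Gauss's area formula: 2A = Σ (x_i·y_{i+1} − x_{i+1}·y_i), indices taken mod 7.
Cross-terms: -112, -36, -30, -5, -7, -8, -52  ⇒  Σ = -250
Area = |Σ|/2 = 125.
Hole:
V_1→V_2: (1)(-1) − (0)(-3) = -1
V_2→V_3: (0)(1) − (-2)(-1) = -2
V_3→V_4: (-2)(0) − (-4)(1) = 4
V_4→V_1: (-4)(-3) − (1)(0) = 12
Σ = 13
Area = |Σ|/2 = 6.5.
Net area = 125 − 6.5 = 118.5.

118.5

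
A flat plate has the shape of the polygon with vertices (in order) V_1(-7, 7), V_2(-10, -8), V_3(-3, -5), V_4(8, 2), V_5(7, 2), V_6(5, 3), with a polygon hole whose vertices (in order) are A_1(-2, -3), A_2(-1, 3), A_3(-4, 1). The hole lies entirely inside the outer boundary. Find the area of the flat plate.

119.5

Outer boundary:
Apply Gauss's area formula: 2A = Σ (x_i·y_{i+1} − x_{i+1}·y_i), indices taken mod 6.
Σ = (126) + (26) + (34) + (2) + (11) + (56) = 255
Area = |Σ|/2 = 127.5.
Hole:
Apply Gauss's area formula: 2A = Σ (x_i·y_{i+1} − x_{i+1}·y_i), indices taken mod 3.
Σ = (-9) + (11) + (14) = 16
Area = |Σ|/2 = 8.
Net area = 127.5 − 8 = 119.5.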